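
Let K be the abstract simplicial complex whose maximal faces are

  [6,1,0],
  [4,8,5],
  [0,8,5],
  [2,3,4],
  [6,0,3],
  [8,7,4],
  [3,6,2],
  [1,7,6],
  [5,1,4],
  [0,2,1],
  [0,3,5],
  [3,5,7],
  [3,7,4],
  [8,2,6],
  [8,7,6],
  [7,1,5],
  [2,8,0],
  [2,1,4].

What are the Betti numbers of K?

Take the total order 0 < 1 < 2 < 3 < 4 < 5 < 6 < 7 < 8 on the vertex set. Then K (dimension 2) consists of the simplices:

  0-simplices (9): [0], [1], [2], [3], [4], [5], [6], [7], [8]
  1-simplices (27): (27 of them)
  2-simplices (18): [0,1,2], [0,1,6], [0,2,8], [0,3,5], [0,3,6], [0,5,8], [1,2,4], [1,4,5], [1,5,7], [1,6,7], [2,3,4], [2,3,6], [2,6,8], [3,4,7], [3,5,7], [4,5,8], [4,7,8], [6,7,8]

Hence C_0 ≅ Z^9, C_1 ≅ Z^27, C_2 ≅ Z^18.

The boundary map ∂_1: C_1 → C_0 is given by ∂[p,q] = [q] − [p]. For instance
  ∂[0,2] = [2] − [0].
The resulting 9×27 matrix has rank 8, and its Smith normal form has invariant factors (1,1,1,1,1,1,1,1).

∂_2: C_2 → C_1 acts by ∂[p,q,r] = [q,r] − [p,r] + [p,q]. For instance
  ∂[4,7,8] = [7,8] − [4,8] + [4,7],
  ∂[0,3,5] = [3,5] − [0,5] + [0,3].
The 27×18 boundary matrix has rank 18 and Smith normal form diag(1,1,1,1,1,1,1,1,1,1,1,1,1,1,1,1,1,2).

Reading off H_k = ker ∂_k / im ∂_{k+1}:

  H_0: rank C_0 − rank ∂_1 = 9 − 8 = 1, and the invariant factors of ∂_1 are all 1, so H_0 = Z.
  H_1: rank ker ∂_1 − rank ∂_2 = (27 − 8) − 18 = 1, and ∂_2 has invariant factor 2 > 1, so H_1 = Z ⊕ Z/2.
  H_2: rank ker ∂_2 − rank ∂_3 = (18 − 18) − 0 = 0, and there is no ∂_3, so H_2 = 0.

(K is a triangulation of the Klein bottle.)

Hence the Betti numbers are b_0 = 1, b_1 = 1, b_2 = 0.

b_0 = 1, b_1 = 1, b_2 = 0.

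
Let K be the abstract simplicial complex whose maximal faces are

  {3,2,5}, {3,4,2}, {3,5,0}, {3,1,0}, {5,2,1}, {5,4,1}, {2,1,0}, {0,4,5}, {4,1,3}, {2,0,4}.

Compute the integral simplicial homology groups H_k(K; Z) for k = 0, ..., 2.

H_0 ≅ Z,  H_1 ≅ Z/2,  H_2 = 0.

K has 6 vertices, 15 edges, 10 triangles.
rank ∂_0 = 0, rank ∂_1 = 5 ⇒ b_0 = 6 − 0 − 5 = 1; all invariant factors of ∂_1 are 1 so no torsion. So H_0 = Z.
rank ∂_1 = 5, rank ∂_2 = 10 ⇒ b_1 = 15 − 5 − 10 = 0; ∂_2 has invariant factor(s) [2] giving torsion. So H_1 = Z/2.
rank ∂_2 = 10, rank ∂_3 = 0 ⇒ b_2 = 10 − 10 − 0 = 0. So H_2 = 0.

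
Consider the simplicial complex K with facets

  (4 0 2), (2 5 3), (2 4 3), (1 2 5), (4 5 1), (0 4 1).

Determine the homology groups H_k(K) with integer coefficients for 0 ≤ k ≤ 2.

H_0 = Z,  H_1 = Z,  H_2 = 0.

Take the total order 0 < 1 < 2 < 3 < 4 < 5 on the vertex set. Then K (dimension 2) consists of the simplices:

  0-simplices (6): [0], [1], [2], [3], [4], [5]
  1-simplices (12): [0,1], [0,2], [0,4], [1,2], [1,4], [1,5], [2,3], [2,4], [2,5], [3,4], [3,5], [4,5]
  2-simplices (6): [0,1,4], [0,2,4], [1,2,5], [1,4,5], [2,3,4], [2,3,5]

Hence C_0 ≅ Z^6, C_1 ≅ Z^12, C_2 ≅ Z^6.

Boundary ∂_1: C_1 → C_0 sends each edge [p,q] (with p < q) to q − p.
The resulting 6×12 matrix has rank 5, and its Smith normal form has invariant factors (1,1,1,1,1).

Boundary ∂_2: C_2 → C_1 maps a triangle to the signed sum of its edges. For instance
  ∂[0,2,4] = [2,4] − [0,4] + [0,2],
  ∂[2,3,4] = [3,4] − [2,4] + [2,3].
The 12×6 boundary matrix has rank 6 and Smith normal form diag(1,1,1,1,1,1).

Computing H_k = (kernel of ∂_k) / (image of ∂_{k+1}):

  H_0: rank C_0 − rank ∂_1 = 6 − 5 = 1, and the invariant factors of ∂_1 are all 1, so H_0 = Z.
  H_1: rank ker ∂_1 − rank ∂_2 = (12 − 5) − 6 = 1, and the invariant factors of ∂_2 are all 1, so H_1 = Z.
  H_2: rank ker ∂_2 − rank ∂_3 = (6 − 6) − 0 = 0, and there is no ∂_3, so H_2 = 0.

(K is a triangulation of the cylinder S^1 x I.)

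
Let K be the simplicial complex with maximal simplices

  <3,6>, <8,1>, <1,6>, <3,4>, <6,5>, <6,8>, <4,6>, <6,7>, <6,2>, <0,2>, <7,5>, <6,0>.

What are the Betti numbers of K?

b_0 = 1, b_1 = 4.

Fix the vertex order 0 < 1 < 2 < 3 < 4 < 5 < 6 < 7 < 8 and write every simplex with vertices in increasing order. Then dim K = 1 and the simplices of K are:

  0-simplices (9): [0], [1], [2], [3], [4], [5], [6], [7], [8]
  1-simplices (12): [0,2], [0,6], [1,6], [1,8], [2,6], [3,4], [3,6], [4,6], [5,6], [5,7], [6,7], [6,8]

so the chain groups are C_0 ≅ Z^9, C_1 ≅ Z^12.

Boundary ∂_1: C_1 → C_0 maps an edge to its endpoints' difference, ∂[p,q] = q − p.
This gives a 9×12 integer matrix of rank 8; reducing to Smith normal form yields diagonal entries (1,1,1,1,1,1,1,1).

Now H_k = ker ∂_k / im ∂_{k+1}, so:

  H_0: rank C_0 − rank ∂_1 = 9 − 8 = 1, and the invariant factors of ∂_1 are all 1, so H_0 = Z.
  H_1: rank ker ∂_1 − rank ∂_2 = (12 − 8) − 0 = 4, and there is no ∂_2, so H_1 = Z^4.

Hence the Betti numbers are b_0 = 1, b_1 = 4.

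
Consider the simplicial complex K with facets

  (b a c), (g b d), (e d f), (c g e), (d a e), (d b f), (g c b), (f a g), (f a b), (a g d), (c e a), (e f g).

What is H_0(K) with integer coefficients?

Order the vertices as a < b < c < d < e < f < g. Listing each simplex with vertices in this order, K has dimension 2 with simplices:

  0-simplices (7): a, b, c, d, e, f, g
  1-simplices (18): ab, ac, ad, ae, af, ag, bc, bd, bf, bg, ce, cg, de, df, dg, ef, eg, fg
  2-simplices (12): abc, abf, ace, ade, adg, afg, bcg, bdf, bdg, ceg, def, efg

Hence C_0 ≅ Z^7, C_1 ≅ Z^18, C_2 ≅ Z^12.

Boundary ∂_1: C_1 → C_0 sends each edge [p,q] (with p < q) to q − p. For instance
  ∂cg = g − c.
The 7×18 boundary matrix has rank 6 and Smith normal form diag(1,1,1,1,1,1).

The boundary map ∂_2: C_2 → C_1 maps a triangle to the signed sum of its edges. For instance
  ∂efg = fg − eg + ef,
  ∂abf = bf − af + ab.
As a 18×12 matrix over Z this has rank 12, with invariant factors (1,1,1,1,1,1,1,1,1,1,1,2).

Reading off H_k = ker ∂_k / im ∂_{k+1}:

  H_0: rank C_0 − rank ∂_1 = 7 − 6 = 1, and the invariant factors of ∂_1 are all 1, so H_0 ≅ Z.

H_0 = Z.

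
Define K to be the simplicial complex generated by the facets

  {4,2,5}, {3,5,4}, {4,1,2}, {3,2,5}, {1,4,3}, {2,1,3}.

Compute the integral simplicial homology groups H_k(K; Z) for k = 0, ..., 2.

Order the vertices as 1 < 2 < 3 < 4 < 5. Listing each simplex with vertices in this order, K has dimension 2 with simplices:

  0-simplices (5): [1], [2], [3], [4], [5]
  1-simplices (9): [1,2], [1,3], [1,4], [2,3], [2,4], [2,5], [3,4], [3,5], [4,5]
  2-simplices (6): [1,2,3], [1,2,4], [1,3,4], [2,3,5], [2,4,5], [3,4,5]

giving chain groups C_0 ≅ Z^5, C_1 ≅ Z^9, C_2 ≅ Z^6.

The boundary map ∂_1: C_1 → C_0 sends each edge [p,q] (with p < q) to q − p. For instance
  ∂[1,4] = [4] − [1].
The 5×9 boundary matrix has rank 4 and Smith normal form diag(1,1,1,1).

∂_2: C_2 → C_1 acts by ∂[p,q,r] = [q,r] − [p,r] + [p,q]. For instance
  ∂[2,4,5] = [4,5] − [2,5] + [2,4],
  ∂[1,2,3] = [2,3] − [1,3] + [1,2].
This gives a 9×6 integer matrix of rank 5; reducing to Smith normal form yields diagonal entries (1,1,1,1,1).

Now H_k = ker ∂_k / im ∂_{k+1}, so:

  H_0: rank C_0 − rank ∂_1 = 5 − 4 = 1, and the invariant factors of ∂_1 are all 1, so H_0 = Z.
  H_1: rank ker ∂_1 − rank ∂_2 = (9 − 4) − 5 = 0, and the invariant factors of ∂_2 are all 1, so H_1 = 0.
  H_2: rank ker ∂_2 − rank ∂_3 = (6 − 5) − 0 = 1, and there is no ∂_3, so H_2 = Z.

(K is a triangulation of the 2-sphere S^2.)

H_0 ≅ Z,  H_1 = 0,  H_2 ≅ Z.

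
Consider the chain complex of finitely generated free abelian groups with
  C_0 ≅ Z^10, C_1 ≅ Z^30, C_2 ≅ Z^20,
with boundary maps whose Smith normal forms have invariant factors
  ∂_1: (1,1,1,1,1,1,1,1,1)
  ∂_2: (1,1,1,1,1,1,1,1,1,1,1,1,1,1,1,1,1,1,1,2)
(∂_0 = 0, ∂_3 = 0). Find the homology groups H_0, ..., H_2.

H_0 = Z,  H_1 = Z × Z/2,  H_2 = 0.

H_0: b_0 = 10 − 0 − 9 = 1; torsion from ∂_1 factors > 1: none. So H_0 = Z.
H_1: b_1 = 30 − 9 − 20 = 1; torsion from ∂_2 factors > 1: [2]. So H_1 = Z × Z/2.
H_2: b_2 = 20 − 20 − 0 = 0; torsion from ∂_3 factors > 1: none. So H_2 = 0.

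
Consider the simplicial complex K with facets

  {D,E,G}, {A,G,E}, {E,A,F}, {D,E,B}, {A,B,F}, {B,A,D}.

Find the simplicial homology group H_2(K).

Take the total order A < B < D < E < F < G on the vertex set. Then K (dimension 2) consists of the simplices:

  0-simplices (6): A, B, D, E, F, G
  1-simplices (12): AB, AD, AE, AF, AG, BD, BE, BF, DE, DG, EF, EG
  2-simplices (6): ABD, ABF, AEF, AEG, BDE, DEG

Hence C_0 ≅ Z^6, C_1 ≅ Z^12, C_2 ≅ Z^6.

Boundary ∂_1: C_1 → C_0 sends each edge [p,q] (with p < q) to q − p. For instance
  ∂AD = D − A.
The resulting 6×12 matrix has rank 5, and its Smith normal form has invariant factors (1,1,1,1,1).

Boundary ∂_2: C_2 → C_1 sends each 2-simplex [p,q,r] to [q,r] − [p,r] + [p,q]. For instance
  ∂ABD = BD − AD + AB,
  ∂AEF = EF − AF + AE.
The resulting 12×6 matrix has rank 6, and its Smith normal form has invariant factors (1,1,1,1,1,1).

From H_k ≅ ker(∂_k) / im(∂_{k+1}) we obtain:

  H_2: rank ker ∂_2 − rank ∂_3 = (6 − 6) − 0 = 0, and there is no ∂_3, so H_2 = 0.

H_2 = 0.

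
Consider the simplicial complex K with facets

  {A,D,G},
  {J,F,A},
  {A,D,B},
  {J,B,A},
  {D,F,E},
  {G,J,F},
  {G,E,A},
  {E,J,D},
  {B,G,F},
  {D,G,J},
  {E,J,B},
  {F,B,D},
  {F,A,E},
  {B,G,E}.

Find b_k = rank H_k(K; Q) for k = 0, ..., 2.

We work with the vertex ordering A < B < D < E < F < G < J. The simplices of K, each written with vertices in increasing order, are:

  0-simplices (7): A, B, D, E, F, G, J
  1-simplices (21): AB, AD, AE, AF, AG, AJ, BD, BE, BF, BG, BJ, DE, DF, DG, DJ, EF, EG, EJ, FG, FJ, GJ
  2-simplices (14): ABD, ABJ, ADG, AEF, AEG, AFJ, BDF, BEG, BEJ, BFG, DEF, DEJ, DGJ, FGJ

giving chain groups C_0 ≅ Z^7, C_1 ≅ Z^21, C_2 ≅ Z^14.

∂_1: C_1 → C_0 maps an edge to its endpoints' difference, ∂[p,q] = q − p.
The 7×21 boundary matrix has rank 6 and Smith normal form diag(1,1,1,1,1,1).

The boundary map ∂_2: C_2 → C_1 maps a triangle to the signed sum of its edges. For instance
  ∂AFJ = FJ − AJ + AF,
  ∂DEF = EF − DF + DE.
The 21×14 boundary matrix has rank 13 and Smith normal form diag(1,1,1,1,1,1,1,1,1,1,1,1,1).

Reading off H_k = ker ∂_k / im ∂_{k+1}:

  H_0: rank C_0 − rank ∂_1 = 7 − 6 = 1, and the invariant factors of ∂_1 are all 1, so H_0 = Z.
  H_1: rank ker ∂_1 − rank ∂_2 = (21 − 6) − 13 = 2, and the invariant factors of ∂_2 are all 1, so H_1 = Z^2.
  H_2: rank ker ∂_2 − rank ∂_3 = (14 − 13) − 0 = 1, and there is no ∂_3, so H_2 = Z.

As a check, the Euler characteristic is 7 − 21 + 14 = 0, which agrees with 1 − 2 + 1 = 0.
(K is a triangulation of the torus T^2.)

Hence the Betti numbers are b_0 = 1, b_1 = 2, b_2 = 1.

b_0 = 1, b_1 = 2, b_2 = 1.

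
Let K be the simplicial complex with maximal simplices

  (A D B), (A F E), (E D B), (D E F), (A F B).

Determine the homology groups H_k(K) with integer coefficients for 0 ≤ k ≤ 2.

Order the vertices as A < B < D < E < F. Listing each simplex with vertices in this order, K has dimension 2 with simplices:

  0-simplices (5): A, B, D, E, F
  1-simplices (10): AB, AD, AE, AF, BD, BE, BF, DE, DF, EF
  2-simplices (5): ABD, ABF, AEF, BDE, DEF

Hence C_0 ≅ Z^5, C_1 ≅ Z^10, C_2 ≅ Z^5.

The boundary map ∂_1: C_1 → C_0 is given by ∂[p,q] = [q] − [p]. For instance
  ∂BF = F − B.
As a 5×10 matrix over Z this has rank 4, with invariant factors (1,1,1,1).

Boundary ∂_2: C_2 → C_1 maps a triangle to the signed sum of its edges. For instance
  ∂AEF = EF − AF + AE,
  ∂ABF = BF − AF + AB.
The resulting 10×5 matrix has rank 5, and its Smith normal form has invariant factors (1,1,1,1,1).

From H_k ≅ ker(∂_k) / im(∂_{k+1}) we obtain:

  H_0: rank C_0 − rank ∂_1 = 5 − 4 = 1, and the invariant factors of ∂_1 are all 1, so H_0 = Z.
  H_1: rank ker ∂_1 − rank ∂_2 = (10 − 4) − 5 = 1, and the invariant factors of ∂_2 are all 1, so H_1 = Z.
  H_2: rank ker ∂_2 − rank ∂_3 = (5 − 5) − 0 = 0, and there is no ∂_3, so H_2 = 0.

H_0 = Z,  H_1 = Z,  H_2 = 0.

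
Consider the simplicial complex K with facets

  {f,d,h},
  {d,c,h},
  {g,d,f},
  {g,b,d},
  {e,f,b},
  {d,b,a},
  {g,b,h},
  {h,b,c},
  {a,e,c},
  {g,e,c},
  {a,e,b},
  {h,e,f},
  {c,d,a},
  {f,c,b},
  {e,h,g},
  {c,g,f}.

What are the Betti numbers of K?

b_0 = 1, b_1 = 2, b_2 = 1.

Fix the vertex order a < b < c < d < e < f < g < h and write every simplex with vertices in increasing order. Then dim K = 2 and the simplices of K are:

  0-simplices (8): a, b, c, d, e, f, g, h
  1-simplices (24): ab, ac, ad, ae, bc, bd, be, bf, bg, bh, cd, ce, cf, cg, ch, df, dg, dh, ef, eg, eh, fg, fh, gh
  2-simplices (16): abd, abe, acd, ace, bcf, bch, bdg, bef, bgh, cdh, ceg, cfg, dfg, dfh, efh, egh

giving chain groups C_0 ≅ Z^8, C_1 ≅ Z^24, C_2 ≅ Z^16.

Boundary ∂_1: C_1 → C_0 is given by ∂[p,q] = [q] − [p]. For instance
  ∂bh = h − b.
This gives a 8×24 integer matrix of rank 7; reducing to Smith normal form yields diagonal entries (1,1,1,1,1,1,1).

∂_2: C_2 → C_1 sends each 2-simplex [p,q,r] to [q,r] − [p,r] + [p,q]. For instance
  ∂cfg = fg − cg + cf,
  ∂dfh = fh − dh + df.
As a 24×16 matrix over Z this has rank 15, with invariant factors (1,1,1,1,1,1,1,1,1,1,1,1,1,1,1).

Computing H_k = (kernel of ∂_k) / (image of ∂_{k+1}):

  H_0: rank C_0 − rank ∂_1 = 8 − 7 = 1, and the invariant factors of ∂_1 are all 1, so H_0 = Z.
  H_1: rank ker ∂_1 − rank ∂_2 = (24 − 7) − 15 = 2, and the invariant factors of ∂_2 are all 1, so H_1 = Z^2.
  H_2: rank ker ∂_2 − rank ∂_3 = (16 − 15) − 0 = 1, and there is no ∂_3, so H_2 = Z.

As a check, the Euler characteristic is 8 − 24 + 16 = 0, which agrees with 1 − 2 + 1 = 0.

Hence the Betti numbers are b_0 = 1, b_1 = 2, b_2 = 1.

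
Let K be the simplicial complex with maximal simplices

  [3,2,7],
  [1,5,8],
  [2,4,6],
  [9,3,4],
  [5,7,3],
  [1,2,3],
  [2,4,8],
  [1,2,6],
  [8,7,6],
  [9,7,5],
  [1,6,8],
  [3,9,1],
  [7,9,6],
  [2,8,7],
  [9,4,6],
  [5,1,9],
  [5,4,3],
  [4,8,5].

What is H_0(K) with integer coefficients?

H_0 ≅ Z.

Fix the vertex order 1 < 2 < 3 < 4 < 5 < 6 < 7 < 8 < 9 and write every simplex with vertices in increasing order. Then dim K = 2 and the simplices of K are:

  0-simplices (9): [1], [2], [3], [4], [5], [6], [7], [8], [9]
  1-simplices (27): (27 of them)
  2-simplices (18): [1,2,3], [1,2,6], [1,3,9], [1,5,8], [1,5,9], [1,6,8], [2,3,7], [2,4,6], [2,4,8], [2,7,8], [3,4,5], [3,4,9], [3,5,7], [4,5,8], [4,6,9], [5,7,9], [6,7,8], [6,7,9]

giving chain groups C_0 ≅ Z^9, C_1 ≅ Z^27, C_2 ≅ Z^18.

Boundary ∂_1: C_1 → C_0 maps an edge to its endpoints' difference, ∂[p,q] = q − p. For instance
  ∂[7,9] = [9] − [7].
As a 9×27 matrix over Z this has rank 8, with invariant factors (1,1,1,1,1,1,1,1).

The boundary map ∂_2: C_2 → C_1 maps a triangle to the signed sum of its edges. For instance
  ∂[2,7,8] = [7,8] − [2,8] + [2,7],
  ∂[4,5,8] = [5,8] − [4,8] + [4,5].
The resulting 27×18 matrix has rank 18, and its Smith normal form has invariant factors (1,1,1,1,1,1,1,1,1,1,1,1,1,1,1,1,1,2).

From H_k ≅ ker(∂_k) / im(∂_{k+1}) we obtain:

  H_0: rank C_0 − rank ∂_1 = 9 − 8 = 1, and the invariant factors of ∂_1 are all 1, so H_0 = Z.

(K is a triangulation of the Klein bottle.)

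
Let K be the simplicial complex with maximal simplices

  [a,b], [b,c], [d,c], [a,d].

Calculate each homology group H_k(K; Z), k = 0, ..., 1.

We work with the vertex ordering a < b < c < d. The simplices of K, each written with vertices in increasing order, are:

  0-simplices (4): a, b, c, d
  1-simplices (4): ab, ad, bc, cd

so the chain groups are C_0 ≅ Z^4, C_1 ≅ Z^4.

The boundary map ∂_1: C_1 → C_0 sends each edge [p,q] (with p < q) to q − p.
This gives a 4×4 integer matrix of rank 3; reducing to Smith normal form yields diagonal entries (1,1,1).

Now H_k = ker ∂_k / im ∂_{k+1}, so:

  H_0: rank C_0 − rank ∂_1 = 4 − 3 = 1, and the invariant factors of ∂_1 are all 1, so H_0 ≅ Z.
  H_1: rank ker ∂_1 − rank ∂_2 = (4 − 3) − 0 = 1, and there is no ∂_2, so H_1 ≅ Z.

As a check, the Euler characteristic is 4 − 4 = 0, which agrees with 1 − 1 = 0.

H_0 = Z,  H_1 = Z.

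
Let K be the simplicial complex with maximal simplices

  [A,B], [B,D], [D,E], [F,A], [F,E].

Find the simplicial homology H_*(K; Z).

Take the total order A < B < D < E < F on the vertex set. Then K (dimension 1) consists of the simplices:

  0-simplices (5): A, B, D, E, F
  1-simplices (5): AB, AF, BD, DE, EF

Hence C_0 ≅ Z^5, C_1 ≅ Z^5.

Boundary ∂_1: C_1 → C_0 sends each edge [p,q] (with p < q) to q − p.
The resulting 5×5 matrix has rank 4, and its Smith normal form has invariant factors (1,1,1,1).

Now H_k = ker ∂_k / im ∂_{k+1}, so:

  H_0: rank C_0 − rank ∂_1 = 5 − 4 = 1, and the invariant factors of ∂_1 are all 1, so H_0 = Z.
  H_1: rank ker ∂_1 − rank ∂_2 = (5 − 4) − 0 = 1, and there is no ∂_2, so H_1 = Z.

H_0 ≅ Z,  H_1 ≅ Z.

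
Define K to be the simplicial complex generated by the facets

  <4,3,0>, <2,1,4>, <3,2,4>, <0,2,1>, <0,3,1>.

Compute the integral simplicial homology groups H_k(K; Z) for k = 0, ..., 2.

We work with the vertex ordering 0 < 1 < 2 < 3 < 4. The simplices of K, each written with vertices in increasing order, are:

  0-simplices (5): [0], [1], [2], [3], [4]
  1-simplices (10): [0,1], [0,2], [0,3], [0,4], [1,2], [1,3], [1,4], [2,3], [2,4], [3,4]
  2-simplices (5): [0,1,2], [0,1,3], [0,3,4], [1,2,4], [2,3,4]

Hence C_0 ≅ Z^5, C_1 ≅ Z^10, C_2 ≅ Z^5.

The boundary map ∂_1: C_1 → C_0 maps an edge to its endpoints' difference, ∂[p,q] = q − p. For instance
  ∂[0,3] = [3] − [0].
This gives a 5×10 integer matrix of rank 4; reducing to Smith normal form yields diagonal entries (1,1,1,1).

The boundary map ∂_2: C_2 → C_1 maps a triangle to the signed sum of its edges. For instance
  ∂[2,3,4] = [3,4] − [2,4] + [2,3],
  ∂[0,3,4] = [3,4] − [0,4] + [0,3].
The 10×5 boundary matrix has rank 5 and Smith normal form diag(1,1,1,1,1).

Reading off H_k = ker ∂_k / im ∂_{k+1}:

  H_0: rank C_0 − rank ∂_1 = 5 − 4 = 1, and the invariant factors of ∂_1 are all 1, so H_0 = Z.
  H_1: rank ker ∂_1 − rank ∂_2 = (10 − 4) − 5 = 1, and the invariant factors of ∂_2 are all 1, so H_1 = Z.
  H_2: rank ker ∂_2 − rank ∂_3 = (5 − 5) − 0 = 0, and there is no ∂_3, so H_2 = 0.

As a check, the Euler characteristic is 5 − 10 + 5 = 0, which agrees with 1 − 1 + 0 = 0.

H_0 ≅ Z,  H_1 ≅ Z,  H_2 = 0.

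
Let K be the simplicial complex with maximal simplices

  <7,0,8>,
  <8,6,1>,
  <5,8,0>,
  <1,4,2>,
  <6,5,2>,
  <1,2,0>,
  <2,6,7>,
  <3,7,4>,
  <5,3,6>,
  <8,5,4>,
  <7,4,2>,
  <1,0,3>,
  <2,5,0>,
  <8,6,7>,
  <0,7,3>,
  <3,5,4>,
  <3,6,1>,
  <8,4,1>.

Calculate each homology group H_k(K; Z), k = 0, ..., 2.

Order the vertices as 0 < 1 < 2 < 3 < 4 < 5 < 6 < 7 < 8. Listing each simplex with vertices in this order, K has dimension 2 with simplices:

  0-simplices (9): [0], [1], [2], [3], [4], [5], [6], [7], [8]
  1-simplices (27): (27 of them)
  2-simplices (18): [0,1,2], [0,1,3], [0,2,5], [0,3,7], [0,5,8], [0,7,8], [1,2,4], [1,3,6], [1,4,8], [1,6,8], [2,4,7], [2,5,6], [2,6,7], [3,4,5], [3,4,7], [3,5,6], [4,5,8], [6,7,8]

so the chain groups are C_0 ≅ Z^9, C_1 ≅ Z^27, C_2 ≅ Z^18.

The boundary map ∂_1: C_1 → C_0 is given by ∂[p,q] = [q] − [p].
The resulting 9×27 matrix has rank 8, and its Smith normal form has invariant factors (1,1,1,1,1,1,1,1).

The boundary map ∂_2: C_2 → C_1 maps a triangle to the signed sum of its edges. For instance
  ∂[2,4,7] = [4,7] − [2,7] + [2,4],
  ∂[3,4,7] = [4,7] − [3,7] + [3,4].
The 27×18 boundary matrix has rank 17 and Smith normal form diag(1,1,1,1,1,1,1,1,1,1,1,1,1,1,1,1,1).

From H_k ≅ ker(∂_k) / im(∂_{k+1}) we obtain:

  H_0: rank C_0 − rank ∂_1 = 9 − 8 = 1, and the invariant factors of ∂_1 are all 1, so H_0 = Z.
  H_1: rank ker ∂_1 − rank ∂_2 = (27 − 8) − 17 = 2, and the invariant factors of ∂_2 are all 1, so H_1 = Z^2.
  H_2: rank ker ∂_2 − rank ∂_3 = (18 − 17) − 0 = 1, and there is no ∂_3, so H_2 = Z.

As a check, the Euler characteristic is 9 − 27 + 18 = 0, which agrees with 1 − 2 + 1 = 0.
(K is a triangulation of the torus T^2.)

H_0 = Z,  H_1 = Z^2,  H_2 = Z.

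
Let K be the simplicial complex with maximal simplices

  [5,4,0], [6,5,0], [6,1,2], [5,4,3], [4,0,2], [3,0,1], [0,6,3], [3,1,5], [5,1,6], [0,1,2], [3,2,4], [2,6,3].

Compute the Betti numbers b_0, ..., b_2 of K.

Order the vertices as 0 < 1 < 2 < 3 < 4 < 5 < 6. Listing each simplex with vertices in this order, K has dimension 2 with simplices:

  0-simplices (7): [0], [1], [2], [3], [4], [5], [6]
  1-simplices (18): [0,1], [0,2], [0,3], [0,4], [0,5], [0,6], [1,2], [1,3], [1,5], [1,6], [2,3], [2,4], [2,6], [3,4], [3,5], [3,6], [4,5], [5,6]
  2-simplices (12): [0,1,2], [0,1,3], [0,2,4], [0,3,6], [0,4,5], [0,5,6], [1,2,6], [1,3,5], [1,5,6], [2,3,4], [2,3,6], [3,4,5]

giving chain groups C_0 ≅ Z^7, C_1 ≅ Z^18, C_2 ≅ Z^12.

Boundary ∂_1: C_1 → C_0 is given by ∂[p,q] = [q] − [p]. For instance
  ∂[2,3] = [3] − [2].
As a 7×18 matrix over Z this has rank 6, with invariant factors (1,1,1,1,1,1).

Boundary ∂_2: C_2 → C_1 sends each 2-simplex [p,q,r] to [q,r] − [p,r] + [p,q]. For instance
  ∂[1,2,6] = [2,6] − [1,6] + [1,2],
  ∂[0,3,6] = [3,6] − [0,6] + [0,3].
This gives a 18×12 integer matrix of rank 12; reducing to Smith normal form yields diagonal entries (1,1,1,1,1,1,1,1,1,1,1,2).

From H_k ≅ ker(∂_k) / im(∂_{k+1}) we obtain:

  H_0: rank C_0 − rank ∂_1 = 7 − 6 = 1, and the invariant factors of ∂_1 are all 1, so H_0 ≅ Z.
  H_1: rank ker ∂_1 − rank ∂_2 = (18 − 6) − 12 = 0, and ∂_2 has invariant factor 2 > 1, so H_1 ≅ Z/2.
  H_2: rank ker ∂_2 − rank ∂_3 = (12 − 12) − 0 = 0, and there is no ∂_3, so H_2 ≅ 0.

Hence the Betti numbers are b_0 = 1, b_1 = 0, b_2 = 0.

b_0 = 1, b_1 = 0, b_2 = 0.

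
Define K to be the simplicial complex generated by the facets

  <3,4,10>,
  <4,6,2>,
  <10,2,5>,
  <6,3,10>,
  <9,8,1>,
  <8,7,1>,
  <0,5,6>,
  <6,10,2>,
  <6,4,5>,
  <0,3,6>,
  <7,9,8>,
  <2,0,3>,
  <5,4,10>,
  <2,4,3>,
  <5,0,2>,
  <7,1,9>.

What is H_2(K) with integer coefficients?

H_2 = Z.

Order the vertices as 0 < 1 < 2 < 3 < 4 < 5 < 6 < 7 < 8 < 9 < 10. Listing each simplex with vertices in this order, K has dimension 2 with simplices:

  0-simplices (11): [0], [1], [2], [3], [4], [5], [6], [7], [8], [9], [10]
  1-simplices (24): (24 of them)
  2-simplices (16): [0,2,3], [0,2,5], [0,3,6], [0,5,6], [1,7,8], [1,7,9], [1,8,9], [2,3,4], [2,4,6], [2,5,10], [2,6,10], [3,4,10], [3,6,10], [4,5,6], [4,5,10], [7,8,9]

Hence C_0 ≅ Z^11, C_1 ≅ Z^24, C_2 ≅ Z^16.

The boundary map ∂_1: C_1 → C_0 is given by ∂[p,q] = [q] − [p].
The resulting 11×24 matrix has rank 9, and its Smith normal form has invariant factors (1,1,1,1,1,1,1,1,1).

∂_2: C_2 → C_1 sends each 2-simplex [p,q,r] to [q,r] − [p,r] + [p,q]. For instance
  ∂[0,3,6] = [3,6] − [0,6] + [0,3],
  ∂[1,7,9] = [7,9] − [1,9] + [1,7].
This gives a 24×16 integer matrix of rank 15; reducing to Smith normal form yields diagonal entries (1,1,1,1,1,1,1,1,1,1,1,1,1,1,2).

From H_k ≅ ker(∂_k) / im(∂_{k+1}) we obtain:

  H_2: rank ker ∂_2 − rank ∂_3 = (16 − 15) − 0 = 1, and there is no ∂_3, so H_2 = Z.

(K is a triangulation of the disjoint union of the 2-sphere S^2 and the real projective plane RP^2.)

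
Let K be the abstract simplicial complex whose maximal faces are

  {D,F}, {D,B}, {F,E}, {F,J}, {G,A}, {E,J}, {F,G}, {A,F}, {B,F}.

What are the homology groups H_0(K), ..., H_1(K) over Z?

Order the vertices as A < B < D < E < F < G < J. Listing each simplex with vertices in this order, K has dimension 1 with simplices:

  0-simplices (7): A, B, D, E, F, G, J
  1-simplices (9): AF, AG, BD, BF, DF, EF, EJ, FG, FJ

Hence C_0 ≅ Z^7, C_1 ≅ Z^9.

The boundary map ∂_1: C_1 → C_0 maps an edge to its endpoints' difference, ∂[p,q] = q − p.
The resulting 7×9 matrix has rank 6, and its Smith normal form has invariant factors (1,1,1,1,1,1).

Computing H_k = (kernel of ∂_k) / (image of ∂_{k+1}):

  H_0: rank C_0 − rank ∂_1 = 7 − 6 = 1, and the invariant factors of ∂_1 are all 1, so H_0 ≅ Z.
  H_1: rank ker ∂_1 − rank ∂_2 = (9 − 6) − 0 = 3, and there is no ∂_2, so H_1 ≅ Z^3.

As a check, the Euler characteristic is 7 − 9 = -2, which agrees with 1 − 3 = -2.
(K is a triangulation of a wedge of 3 circles.)

H_0 = Z,  H_1 = Z^3.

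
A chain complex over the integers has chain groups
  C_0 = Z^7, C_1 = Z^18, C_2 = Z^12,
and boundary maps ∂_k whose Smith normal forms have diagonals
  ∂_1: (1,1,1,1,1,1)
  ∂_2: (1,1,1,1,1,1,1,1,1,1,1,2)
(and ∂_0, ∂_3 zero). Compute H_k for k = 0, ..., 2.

H_0 ≅ Z,  H_1 ≅ Z/2,  H_2 = 0.

H_0: b_0 = 7 − 0 − 6 = 1; torsion from ∂_1 factors > 1: none. So H_0 ≅ Z.
H_1: b_1 = 18 − 6 − 12 = 0; torsion from ∂_2 factors > 1: [2]. So H_1 ≅ Z/2.
H_2: b_2 = 12 − 12 − 0 = 0; torsion from ∂_3 factors > 1: none. So H_2 ≅ 0.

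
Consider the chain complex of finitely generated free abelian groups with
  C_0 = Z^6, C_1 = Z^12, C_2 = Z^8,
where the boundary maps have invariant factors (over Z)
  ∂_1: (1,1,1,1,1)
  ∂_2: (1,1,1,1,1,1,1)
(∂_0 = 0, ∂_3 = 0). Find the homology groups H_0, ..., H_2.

H_0: b_0 = 6 − 0 − 5 = 1; torsion from ∂_1 factors > 1: none. So H_0 ≅ Z.
H_1: b_1 = 12 − 5 − 7 = 0; torsion from ∂_2 factors > 1: none. So H_1 ≅ 0.
H_2: b_2 = 8 − 7 − 0 = 1; torsion from ∂_3 factors > 1: none. So H_2 ≅ Z.

H_0 ≅ Z,  H_1 = 0,  H_2 ≅ Z.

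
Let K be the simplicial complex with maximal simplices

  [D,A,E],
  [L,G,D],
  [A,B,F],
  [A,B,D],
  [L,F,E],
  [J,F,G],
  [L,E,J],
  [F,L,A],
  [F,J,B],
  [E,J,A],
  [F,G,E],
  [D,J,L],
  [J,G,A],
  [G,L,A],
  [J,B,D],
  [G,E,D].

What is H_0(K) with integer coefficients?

Take the total order A < B < D < E < F < G < J < L on the vertex set. Then K (dimension 2) consists of the simplices:

  0-simplices (8): A, B, D, E, F, G, J, L
  1-simplices (24): AB, AD, AE, AF, AG, AJ, AL, BD, BF, BJ, DE, DG, DJ, DL, EF, EG, EJ, EL, FG, FJ, FL, GJ, GL, JL
  2-simplices (16): ABD, ABF, ADE, AEJ, AFL, AGJ, AGL, BDJ, BFJ, DEG, DGL, DJL, EFG, EFL, EJL, FGJ

giving chain groups C_0 ≅ Z^8, C_1 ≅ Z^24, C_2 ≅ Z^16.

∂_1: C_1 → C_0 is given by ∂[p,q] = [q] − [p].
This gives a 8×24 integer matrix of rank 7; reducing to Smith normal form yields diagonal entries (1,1,1,1,1,1,1).

Boundary ∂_2: C_2 → C_1 maps a triangle to the signed sum of its edges. For instance
  ∂AEJ = EJ − AJ + AE,
  ∂BFJ = FJ − BJ + BF.
The 24×16 boundary matrix has rank 15 and Smith normal form diag(1,1,1,1,1,1,1,1,1,1,1,1,1,1,1).

From H_k ≅ ker(∂_k) / im(∂_{k+1}) we obtain:

  H_0: rank C_0 − rank ∂_1 = 8 − 7 = 1, and the invariant factors of ∂_1 are all 1, so H_0 = Z.

H_0 ≅ Z.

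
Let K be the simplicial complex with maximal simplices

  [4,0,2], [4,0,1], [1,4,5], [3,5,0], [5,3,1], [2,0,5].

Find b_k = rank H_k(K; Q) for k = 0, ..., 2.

Order the vertices as 0 < 1 < 2 < 3 < 4 < 5. Listing each simplex with vertices in this order, K has dimension 2 with simplices:

  0-simplices (6): [0], [1], [2], [3], [4], [5]
  1-simplices (12): [0,1], [0,2], [0,3], [0,4], [0,5], [1,3], [1,4], [1,5], [2,4], [2,5], [3,5], [4,5]
  2-simplices (6): [0,1,4], [0,2,4], [0,2,5], [0,3,5], [1,3,5], [1,4,5]

so the chain groups are C_0 ≅ Z^6, C_1 ≅ Z^12, C_2 ≅ Z^6.

Boundary ∂_1: C_1 → C_0 is given by ∂[p,q] = [q] − [p].
This gives a 6×12 integer matrix of rank 5; reducing to Smith normal form yields diagonal entries (1,1,1,1,1).

∂_2: C_2 → C_1 maps a triangle to the signed sum of its edges. For instance
  ∂[0,1,4] = [1,4] − [0,4] + [0,1],
  ∂[0,2,4] = [2,4] − [0,4] + [0,2].
This gives a 12×6 integer matrix of rank 6; reducing to Smith normal form yields diagonal entries (1,1,1,1,1,1).

Computing H_k = (kernel of ∂_k) / (image of ∂_{k+1}):

  H_0: rank C_0 − rank ∂_1 = 6 − 5 = 1, and the invariant factors of ∂_1 are all 1, so H_0 = Z.
  H_1: rank ker ∂_1 − rank ∂_2 = (12 − 5) − 6 = 1, and the invariant factors of ∂_2 are all 1, so H_1 = Z.
  H_2: rank ker ∂_2 − rank ∂_3 = (6 − 6) − 0 = 0, and there is no ∂_3, so H_2 = 0.

Hence the Betti numbers are b_0 = 1, b_1 = 1, b_2 = 0.

b_0 = 1, b_1 = 1, b_2 = 0.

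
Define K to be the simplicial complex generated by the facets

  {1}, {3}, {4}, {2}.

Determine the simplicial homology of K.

H_0 ≅ Z^4.

Take the total order 1 < 2 < 3 < 4 on the vertex set. Then K (dimension 0) consists of the simplices:

  0-simplices (4): [1], [2], [3], [4]

Hence C_0 ≅ Z^4.

Reading off H_k = ker ∂_k / im ∂_{k+1}:

  H_0: rank C_0 − rank ∂_1 = 4 − 0 = 4, and there is no ∂_1, so H_0 ≅ Z^4.

(K is a triangulation of a set of 4 points.)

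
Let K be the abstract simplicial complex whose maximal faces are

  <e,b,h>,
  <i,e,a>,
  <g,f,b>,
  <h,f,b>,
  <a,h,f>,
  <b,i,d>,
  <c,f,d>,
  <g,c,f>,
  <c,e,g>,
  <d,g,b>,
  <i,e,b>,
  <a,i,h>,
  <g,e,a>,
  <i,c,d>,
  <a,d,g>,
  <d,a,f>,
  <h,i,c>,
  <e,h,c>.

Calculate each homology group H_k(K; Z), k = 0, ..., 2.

H_0 ≅ Z,  H_1 ≅ Z × Z/2,  H_2 = 0.

We work with the vertex ordering a < b < c < d < e < f < g < h < i. The simplices of K, each written with vertices in increasing order, are:

  0-simplices (9): a, b, c, d, e, f, g, h, i
  1-simplices (27): ad, ae, af, ag, ah, ai, bd, be, bf, bg, bh, bi, cd, ce, cf, cg, ch, ci, df, dg, di, eg, eh, ei, fg, fh, hi
  2-simplices (18): adf, adg, aeg, aei, afh, ahi, bdg, bdi, beh, bei, bfg, bfh, cdf, cdi, ceg, ceh, cfg, chi

giving chain groups C_0 ≅ Z^9, C_1 ≅ Z^27, C_2 ≅ Z^18.

The boundary map ∂_1: C_1 → C_0 is given by ∂[p,q] = [q] − [p]. For instance
  ∂hi = i − h.
As a 9×27 matrix over Z this has rank 8, with invariant factors (1,1,1,1,1,1,1,1).

∂_2: C_2 → C_1 sends each 2-simplex [p,q,r] to [q,r] − [p,r] + [p,q]. For instance
  ∂cfg = fg − cg + cf,
  ∂bdg = dg − bg + bd.
This gives a 27×18 integer matrix of rank 18; reducing to Smith normal form yields diagonal entries (1,1,1,1,1,1,1,1,1,1,1,1,1,1,1,1,1,2).

Now H_k = ker ∂_k / im ∂_{k+1}, so:

  H_0: rank C_0 − rank ∂_1 = 9 − 8 = 1, and the invariant factors of ∂_1 are all 1, so H_0 ≅ Z.
  H_1: rank ker ∂_1 − rank ∂_2 = (27 − 8) − 18 = 1, and ∂_2 has invariant factor 2 > 1, so H_1 ≅ Z × Z/2.
  H_2: rank ker ∂_2 − rank ∂_3 = (18 − 18) − 0 = 0, and there is no ∂_3, so H_2 ≅ 0.

(K is a triangulation of the Klein bottle.)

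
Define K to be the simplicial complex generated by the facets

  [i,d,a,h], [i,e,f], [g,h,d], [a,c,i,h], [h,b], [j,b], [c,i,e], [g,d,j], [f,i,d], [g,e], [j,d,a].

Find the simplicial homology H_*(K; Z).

We work with the vertex ordering a < b < c < d < e < f < g < h < i < j. The simplices of K, each written with vertices in increasing order, are:

  0-simplices (10): a, b, c, d, e, f, g, h, i, j
  1-simplices (22): ac, ad, ah, ai, aj, bh, bj, ce, ch, ci, df, dg, dh, di, dj, ef, eg, ei, fi, gh, gj, hi
  2-simplices (13): ach, aci, adh, adi, adj, ahi, cei, chi, dfi, dgh, dgj, dhi, efi
  3-simplices (2): achi, adhi

so the chain groups are C_0 ≅ Z^10, C_1 ≅ Z^22, C_2 ≅ Z^13, C_3 ≅ Z^2.

∂_1: C_1 → C_0 maps an edge to its endpoints' difference, ∂[p,q] = q − p.
The 10×22 boundary matrix has rank 9 and Smith normal form diag(1,1,1,1,1,1,1,1,1).

Boundary ∂_2: C_2 → C_1 maps a triangle to the signed sum of its edges. For instance
  ∂ach = ch − ah + ac,
  ∂dfi = fi − di + df.
This gives a 22×13 integer matrix of rank 11; reducing to Smith normal form yields diagonal entries (1,1,1,1,1,1,1,1,1,1,1).

∂_3: C_3 → C_2 sends each 3-simplex σ to the alternating sum Σ_i (−1)^i (σ with its i-th vertex removed). For instance
  ∂achi = chi − ahi + aci − ach,
  ∂adhi = dhi − ahi + adi − adh.
As a 13×2 matrix over Z this has rank 2, with invariant factors (1,1).

From H_k ≅ ker(∂_k) / im(∂_{k+1}) we obtain:

  H_0: rank C_0 − rank ∂_1 = 10 − 9 = 1, and the invariant factors of ∂_1 are all 1, so H_0 = Z.
  H_1: rank ker ∂_1 − rank ∂_2 = (22 − 9) − 11 = 2, and the invariant factors of ∂_2 are all 1, so H_1 = Z^2.
  H_2: rank ker ∂_2 − rank ∂_3 = (13 − 11) − 2 = 0, and the invariant factors of ∂_3 are all 1, so H_2 = 0.
  H_3: rank ker ∂_3 − rank ∂_4 = (2 − 2) − 0 = 0, and there is no ∂_4, so H_3 = 0.

H_0 ≅ Z,  H_1 ≅ Z^2,  H_2 = 0,  H_3 = 0.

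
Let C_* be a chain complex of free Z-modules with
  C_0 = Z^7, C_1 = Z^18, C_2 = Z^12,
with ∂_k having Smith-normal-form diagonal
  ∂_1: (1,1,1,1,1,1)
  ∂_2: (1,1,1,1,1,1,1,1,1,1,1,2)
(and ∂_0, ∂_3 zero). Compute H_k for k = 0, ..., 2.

H_0: b_0 = 7 − 0 − 6 = 1; torsion from ∂_1 factors > 1: none. So H_0 ≅ Z.
H_1: b_1 = 18 − 6 − 12 = 0; torsion from ∂_2 factors > 1: [2]. So H_1 ≅ Z/2.
H_2: b_2 = 12 − 12 − 0 = 0; torsion from ∂_3 factors > 1: none. So H_2 ≅ 0.

H_0 ≅ Z,  H_1 ≅ Z/2,  H_2 = 0.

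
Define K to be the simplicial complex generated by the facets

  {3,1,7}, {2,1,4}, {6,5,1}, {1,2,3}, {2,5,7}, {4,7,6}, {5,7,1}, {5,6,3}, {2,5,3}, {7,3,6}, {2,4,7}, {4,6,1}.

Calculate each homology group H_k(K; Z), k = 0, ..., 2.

K has 7 vertices, 18 edges, 12 triangles.
rank ∂_0 = 0, rank ∂_1 = 6 ⇒ b_0 = 7 − 0 − 6 = 1; all invariant factors of ∂_1 are 1 so no torsion. So H_0 = Z.
rank ∂_1 = 6, rank ∂_2 = 12 ⇒ b_1 = 18 − 6 − 12 = 0; ∂_2 has invariant factor(s) [2] giving torsion. So H_1 = Z/2.
rank ∂_2 = 12, rank ∂_3 = 0 ⇒ b_2 = 12 − 12 − 0 = 0. So H_2 = 0.

H_0 = Z,  H_1 = Z/2,  H_2 = 0.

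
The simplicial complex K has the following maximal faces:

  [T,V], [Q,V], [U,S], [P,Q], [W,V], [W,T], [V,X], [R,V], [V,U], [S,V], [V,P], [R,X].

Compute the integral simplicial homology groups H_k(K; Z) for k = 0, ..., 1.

Take the total order P < Q < R < S < T < U < V < W < X on the vertex set. Then K (dimension 1) consists of the simplices:

  0-simplices (9): P, Q, R, S, T, U, V, W, X
  1-simplices (12): PQ, PV, QV, RV, RX, SU, SV, TV, TW, UV, VW, VX

giving chain groups C_0 ≅ Z^9, C_1 ≅ Z^12.

The boundary map ∂_1: C_1 → C_0 maps an edge to its endpoints' difference, ∂[p,q] = q − p. For instance
  ∂PV = V − P.
The resulting 9×12 matrix has rank 8, and its Smith normal form has invariant factors (1,1,1,1,1,1,1,1).

Computing H_k = (kernel of ∂_k) / (image of ∂_{k+1}):

  H_0: rank C_0 − rank ∂_1 = 9 − 8 = 1, and the invariant factors of ∂_1 are all 1, so H_0 ≅ Z.
  H_1: rank ker ∂_1 − rank ∂_2 = (12 − 8) − 0 = 4, and there is no ∂_2, so H_1 ≅ Z^4.

(K is a triangulation of a wedge of 4 circles.)

H_0 ≅ Z,  H_1 ≅ Z^4.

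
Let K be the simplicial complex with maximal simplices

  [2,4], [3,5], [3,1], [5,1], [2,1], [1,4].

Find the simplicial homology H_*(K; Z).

H_0 ≅ Z,  H_1 ≅ Z^2.

K has 5 vertices, 6 edges.
rank ∂_0 = 0, rank ∂_1 = 4 ⇒ b_0 = 5 − 0 − 4 = 1; all invariant factors of ∂_1 are 1 so no torsion. So H_0 = Z.
rank ∂_1 = 4, rank ∂_2 = 0 ⇒ b_1 = 6 − 4 − 0 = 2. So H_1 = Z^2.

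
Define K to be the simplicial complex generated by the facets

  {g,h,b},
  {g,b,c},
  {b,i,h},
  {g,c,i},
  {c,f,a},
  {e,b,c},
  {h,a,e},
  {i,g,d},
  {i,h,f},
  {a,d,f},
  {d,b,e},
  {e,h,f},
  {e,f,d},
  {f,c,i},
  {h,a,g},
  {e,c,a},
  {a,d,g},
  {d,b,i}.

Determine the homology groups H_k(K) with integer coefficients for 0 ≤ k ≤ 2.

K has 9 vertices, 27 edges, 18 triangles.
rank ∂_0 = 0, rank ∂_1 = 8 ⇒ b_0 = 9 − 0 − 8 = 1; all invariant factors of ∂_1 are 1 so no torsion. So H_0 ≅ Z.
rank ∂_1 = 8, rank ∂_2 = 18 ⇒ b_1 = 27 − 8 − 18 = 1; ∂_2 has invariant factor(s) [2] giving torsion. So H_1 ≅ Z ⊕ Z/2.
rank ∂_2 = 18, rank ∂_3 = 0 ⇒ b_2 = 18 − 18 − 0 = 0. So H_2 ≅ 0.

H_0 = Z,  H_1 = Z ⊕ Z/2,  H_2 = 0.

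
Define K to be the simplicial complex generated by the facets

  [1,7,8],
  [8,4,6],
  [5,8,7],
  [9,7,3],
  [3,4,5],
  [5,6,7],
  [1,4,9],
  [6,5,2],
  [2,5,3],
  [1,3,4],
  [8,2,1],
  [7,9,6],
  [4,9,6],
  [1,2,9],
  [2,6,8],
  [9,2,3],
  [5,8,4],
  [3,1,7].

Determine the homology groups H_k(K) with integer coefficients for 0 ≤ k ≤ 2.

Fix the vertex order 1 < 2 < 3 < 4 < 5 < 6 < 7 < 8 < 9 and write every simplex with vertices in increasing order. Then dim K = 2 and the simplices of K are:

  0-simplices (9): [1], [2], [3], [4], [5], [6], [7], [8], [9]
  1-simplices (27): (27 of them)
  2-simplices (18): [1,2,8], [1,2,9], [1,3,4], [1,3,7], [1,4,9], [1,7,8], [2,3,5], [2,3,9], [2,5,6], [2,6,8], [3,4,5], [3,7,9], [4,5,8], [4,6,8], [4,6,9], [5,6,7], [5,7,8], [6,7,9]

so the chain groups are C_0 ≅ Z^9, C_1 ≅ Z^27, C_2 ≅ Z^18.

∂_1: C_1 → C_0 is given by ∂[p,q] = [q] − [p].
This gives a 9×27 integer matrix of rank 8; reducing to Smith normal form yields diagonal entries (1,1,1,1,1,1,1,1).

The boundary map ∂_2: C_2 → C_1 maps a triangle to the signed sum of its edges. For instance
  ∂[2,3,9] = [3,9] − [2,9] + [2,3],
  ∂[4,5,8] = [5,8] − [4,8] + [4,5].
This gives a 27×18 integer matrix of rank 18; reducing to Smith normal form yields diagonal entries (1,1,1,1,1,1,1,1,1,1,1,1,1,1,1,1,1,2).

Reading off H_k = ker ∂_k / im ∂_{k+1}:

  H_0: rank C_0 − rank ∂_1 = 9 − 8 = 1, and the invariant factors of ∂_1 are all 1, so H_0 ≅ Z.
  H_1: rank ker ∂_1 − rank ∂_2 = (27 − 8) − 18 = 1, and ∂_2 has invariant factor 2 > 1, so H_1 ≅ Z ⊕ Z_2.
  H_2: rank ker ∂_2 − rank ∂_3 = (18 − 18) − 0 = 0, and there is no ∂_3, so H_2 ≅ 0.

H_0 = Z,  H_1 = Z ⊕ Z_2,  H_2 = 0.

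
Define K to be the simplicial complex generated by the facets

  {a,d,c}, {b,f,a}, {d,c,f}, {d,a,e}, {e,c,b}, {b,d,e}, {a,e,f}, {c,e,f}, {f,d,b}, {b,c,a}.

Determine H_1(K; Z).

H_1 ≅ Z/2.

Take the total order a < b < c < d < e < f on the vertex set. Then K (dimension 2) consists of the simplices:

  0-simplices (6): a, b, c, d, e, f
  1-simplices (15): ab, ac, ad, ae, af, bc, bd, be, bf, cd, ce, cf, de, df, ef
  2-simplices (10): abc, abf, acd, ade, aef, bce, bde, bdf, cdf, cef

so the chain groups are C_0 ≅ Z^6, C_1 ≅ Z^15, C_2 ≅ Z^10.

Boundary ∂_1: C_1 → C_0 maps an edge to its endpoints' difference, ∂[p,q] = q − p. For instance
  ∂cd = d − c.
This gives a 6×15 integer matrix of rank 5; reducing to Smith normal form yields diagonal entries (1,1,1,1,1).

The boundary map ∂_2: C_2 → C_1 acts by ∂[p,q,r] = [q,r] − [p,r] + [p,q]. For instance
  ∂aef = ef − af + ae,
  ∂acd = cd − ad + ac.
The resulting 15×10 matrix has rank 10, and its Smith normal form has invariant factors (1,1,1,1,1,1,1,1,1,2).

Now H_k = ker ∂_k / im ∂_{k+1}, so:

  H_1: rank ker ∂_1 − rank ∂_2 = (15 − 5) − 10 = 0, and ∂_2 has invariant factor 2 > 1, so H_1 ≅ Z/2.

(K is a triangulation of the real projective plane RP^2.)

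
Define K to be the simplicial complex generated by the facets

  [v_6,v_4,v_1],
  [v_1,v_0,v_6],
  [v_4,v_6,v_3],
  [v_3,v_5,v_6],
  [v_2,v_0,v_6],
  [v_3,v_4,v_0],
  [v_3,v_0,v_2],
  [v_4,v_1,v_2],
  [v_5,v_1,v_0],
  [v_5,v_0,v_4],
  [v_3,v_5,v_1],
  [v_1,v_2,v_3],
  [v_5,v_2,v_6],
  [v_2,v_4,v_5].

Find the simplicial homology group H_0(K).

Take the total order v_0 < v_1 < v_2 < v_3 < v_4 < v_5 < v_6 on the vertex set. Then K (dimension 2) consists of the simplices:

  0-simplices (7): [v_0], [v_1], [v_2], [v_3], [v_4], [v_5], [v_6]
  1-simplices (21): (21 of them)
  2-simplices (14): (14 of them)

so the chain groups are C_0 ≅ Z^7, C_1 ≅ Z^21, C_2 ≅ Z^14.

The boundary map ∂_1: C_1 → C_0 is given by ∂[p,q] = [q] − [p].
The resulting 7×21 matrix has rank 6, and its Smith normal form has invariant factors (1,1,1,1,1,1).

∂_2: C_2 → C_1 acts by ∂[p,q,r] = [q,r] − [p,r] + [p,q]. For instance
  ∂[v_2,v_5,v_6] = [v_5,v_6] − [v_2,v_6] + [v_2,v_5],
  ∂[v_3,v_5,v_6] = [v_5,v_6] − [v_3,v_6] + [v_3,v_5].
As a 21×14 matrix over Z this has rank 13, with invariant factors (1,1,1,1,1,1,1,1,1,1,1,1,1).

Reading off H_k = ker ∂_k / im ∂_{k+1}:

  H_0: rank C_0 − rank ∂_1 = 7 − 6 = 1, and the invariant factors of ∂_1 are all 1, so H_0 = Z.

(K is a triangulation of the torus T^2.)

H_0 ≅ Z.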